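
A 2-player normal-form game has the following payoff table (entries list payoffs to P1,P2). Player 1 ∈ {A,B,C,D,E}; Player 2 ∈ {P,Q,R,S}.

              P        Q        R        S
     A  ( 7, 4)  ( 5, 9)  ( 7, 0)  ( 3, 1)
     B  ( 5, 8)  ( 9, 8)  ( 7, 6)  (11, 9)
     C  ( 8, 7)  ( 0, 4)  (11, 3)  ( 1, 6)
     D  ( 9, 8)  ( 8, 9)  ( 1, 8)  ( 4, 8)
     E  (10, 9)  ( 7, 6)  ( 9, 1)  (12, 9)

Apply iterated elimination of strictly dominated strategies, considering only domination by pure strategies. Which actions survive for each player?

Remaining: P1:{B,D,E} P2:{P,Q,S}

P1 drop A (E beats it: P:10>7 Q:7>5 R:9>7 S:12>3)
P2 drop R (Q beats it: B:8>6 C:4>3 D:9>8 E:6>1)
P1 drop C (D beats it: P:9>8 Q:8>0 S:4>1)
P1→{B,D,E} P2→{P,Q,S}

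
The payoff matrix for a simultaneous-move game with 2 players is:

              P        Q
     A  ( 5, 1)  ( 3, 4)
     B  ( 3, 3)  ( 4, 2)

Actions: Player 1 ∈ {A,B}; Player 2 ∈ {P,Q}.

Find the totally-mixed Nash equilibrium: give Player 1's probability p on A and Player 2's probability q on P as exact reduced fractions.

P1 indiff ⇒ q·5+(1-q)·3 = q·3+(1-q)·4 ⇒ q(2) = (1-q)(1) ⇒ q = 1/3
P2 indiff ⇒ p·1+(1-p)·3 = p·4+(1-p)·2 ⇒ p(-3) = (1-p)(-1) ⇒ p = 1/4

p=1/4, q=1/3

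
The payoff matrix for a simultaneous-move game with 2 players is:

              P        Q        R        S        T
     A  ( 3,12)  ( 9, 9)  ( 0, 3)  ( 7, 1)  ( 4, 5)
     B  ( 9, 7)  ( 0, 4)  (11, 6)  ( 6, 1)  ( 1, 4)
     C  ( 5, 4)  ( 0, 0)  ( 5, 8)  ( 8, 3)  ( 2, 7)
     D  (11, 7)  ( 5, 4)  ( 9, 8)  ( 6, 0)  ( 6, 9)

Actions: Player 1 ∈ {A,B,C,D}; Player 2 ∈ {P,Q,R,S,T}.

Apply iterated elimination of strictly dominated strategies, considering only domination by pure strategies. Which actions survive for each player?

Survivors P1:{B,D} P2:{P,R,T}

P2 drop Q (P beats it: A:12>9 B:7>4 C:4>0 D:7>4)
P2 drop S (P beats it: A:12>1 B:7>1 C:4>3 D:7>0)
P1 drop A (D beats it: P:11>3 R:9>0 T:6>4)
P1 drop C (D beats it: P:11>5 R:9>5 T:6>2)
P1→{B,D} P2→{P,R,T}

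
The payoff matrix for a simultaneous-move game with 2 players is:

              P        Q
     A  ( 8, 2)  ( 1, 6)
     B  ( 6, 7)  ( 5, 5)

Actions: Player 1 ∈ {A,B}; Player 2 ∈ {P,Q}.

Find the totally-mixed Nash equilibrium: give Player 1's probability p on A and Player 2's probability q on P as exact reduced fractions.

P1 indiff ⇒ q·8+(1-q)·1 = q·6+(1-q)·5 ⇒ q(2) = (1-q)(4) ⇒ q = 2/3
P2 indiff ⇒ p·2+(1-p)·7 = p·6+(1-p)·5 ⇒ p(-4) = (1-p)(-2) ⇒ p = 1/3

p=1/3, q=2/3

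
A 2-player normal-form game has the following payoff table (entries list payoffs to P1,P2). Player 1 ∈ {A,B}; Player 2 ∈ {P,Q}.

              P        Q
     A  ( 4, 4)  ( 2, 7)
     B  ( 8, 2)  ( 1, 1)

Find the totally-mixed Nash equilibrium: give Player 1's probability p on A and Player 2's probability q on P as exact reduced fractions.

P1 indiff ⇒ q·4+(1-q)·2 = q·8+(1-q)·1 ⇒ q(-4) = (1-q)(-1) ⇒ q = 1/5
P2 indiff ⇒ p·4+(1-p)·2 = p·7+(1-p)·1 ⇒ p(-3) = (1-p)(-1) ⇒ p = 1/4

(p,q) = (1/4, 1/5)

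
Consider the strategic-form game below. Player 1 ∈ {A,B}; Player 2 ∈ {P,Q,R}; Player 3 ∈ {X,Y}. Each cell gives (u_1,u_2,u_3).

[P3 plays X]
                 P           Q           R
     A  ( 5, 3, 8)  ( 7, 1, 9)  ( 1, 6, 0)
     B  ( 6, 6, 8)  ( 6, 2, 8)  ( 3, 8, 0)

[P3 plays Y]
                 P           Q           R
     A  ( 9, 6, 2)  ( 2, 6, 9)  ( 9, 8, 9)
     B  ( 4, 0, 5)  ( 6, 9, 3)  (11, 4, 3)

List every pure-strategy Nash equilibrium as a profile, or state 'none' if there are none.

(A,P,X): not NE [P1→B gives 6>5; P2→R gives 6>3]
(A,P,Y): not NE [P2→R gives 8>6; P3→X gives 8>2]
(A,Q,X): not NE [P2→R gives 6>1]
(A,Q,Y): not NE [P1→B gives 6>2; P2→R gives 8>6]
(A,R,X): not NE [P1→B gives 3>1; P3→Y gives 9>0]
(A,R,Y): not NE [P1→B gives 11>9]
(B,P,X): not NE [P2→R gives 8>6]
(B,P,Y): not NE [P1→A gives 9>4; P2→Q gives 9>0; P3→X gives 8>5]
(B,Q,X): not NE [P1→A gives 7>6; P2→R gives 8>2]
(B,Q,Y): not NE [P3→X gives 8>3]
(B,R,X): not NE [P3→Y gives 3>0]
(B,R,Y): not NE [P2→Q gives 9>4]

Equilibria: none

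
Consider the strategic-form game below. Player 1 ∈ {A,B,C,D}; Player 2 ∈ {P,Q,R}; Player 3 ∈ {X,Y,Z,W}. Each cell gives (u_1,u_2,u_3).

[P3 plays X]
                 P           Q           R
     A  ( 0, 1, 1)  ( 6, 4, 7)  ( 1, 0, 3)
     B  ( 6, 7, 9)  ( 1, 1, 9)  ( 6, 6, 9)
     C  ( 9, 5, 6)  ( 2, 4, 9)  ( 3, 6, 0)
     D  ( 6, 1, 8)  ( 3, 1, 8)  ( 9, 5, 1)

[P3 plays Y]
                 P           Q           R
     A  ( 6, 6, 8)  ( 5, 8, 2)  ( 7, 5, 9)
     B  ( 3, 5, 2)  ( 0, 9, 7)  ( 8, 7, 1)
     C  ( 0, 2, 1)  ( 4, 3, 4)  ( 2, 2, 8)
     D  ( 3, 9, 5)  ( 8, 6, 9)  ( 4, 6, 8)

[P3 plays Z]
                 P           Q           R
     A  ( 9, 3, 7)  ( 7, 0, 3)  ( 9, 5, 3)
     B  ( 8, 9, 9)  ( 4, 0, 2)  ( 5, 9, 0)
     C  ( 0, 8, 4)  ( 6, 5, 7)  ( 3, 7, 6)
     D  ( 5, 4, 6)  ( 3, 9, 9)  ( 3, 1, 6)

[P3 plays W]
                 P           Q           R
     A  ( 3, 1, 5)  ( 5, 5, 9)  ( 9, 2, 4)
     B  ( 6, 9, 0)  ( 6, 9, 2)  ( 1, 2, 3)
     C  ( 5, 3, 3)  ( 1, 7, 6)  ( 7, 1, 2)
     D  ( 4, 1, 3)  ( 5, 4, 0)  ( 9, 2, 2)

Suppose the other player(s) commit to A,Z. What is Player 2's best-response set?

P2 best: {R}

u_2(P vs A,Z) = 3
u_2(Q vs A,Z) = 0
u_2(R vs A,Z) = 5
max payoff 5 at {R}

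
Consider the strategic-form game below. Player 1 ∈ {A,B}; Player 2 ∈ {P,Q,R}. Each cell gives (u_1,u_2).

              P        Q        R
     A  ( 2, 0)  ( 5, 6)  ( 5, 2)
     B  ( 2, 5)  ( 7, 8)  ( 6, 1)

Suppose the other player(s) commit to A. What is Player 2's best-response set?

P2 best: {Q}

u_2(P vs A) = 0
u_2(Q vs A) = 6
u_2(R vs A) = 2
max payoff 6 at {Q}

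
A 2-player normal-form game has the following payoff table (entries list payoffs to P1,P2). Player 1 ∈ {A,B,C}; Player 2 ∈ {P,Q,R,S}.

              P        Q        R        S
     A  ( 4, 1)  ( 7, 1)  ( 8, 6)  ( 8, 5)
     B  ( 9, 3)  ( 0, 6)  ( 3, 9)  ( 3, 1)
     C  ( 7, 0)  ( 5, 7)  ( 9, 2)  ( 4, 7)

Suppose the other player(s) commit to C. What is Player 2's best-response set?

u_2(P vs C) = 0
u_2(Q vs C) = 7
u_2(R vs C) = 2
u_2(S vs C) = 7
max payoff 7 at {Q,S}

BR_2 = {Q,S}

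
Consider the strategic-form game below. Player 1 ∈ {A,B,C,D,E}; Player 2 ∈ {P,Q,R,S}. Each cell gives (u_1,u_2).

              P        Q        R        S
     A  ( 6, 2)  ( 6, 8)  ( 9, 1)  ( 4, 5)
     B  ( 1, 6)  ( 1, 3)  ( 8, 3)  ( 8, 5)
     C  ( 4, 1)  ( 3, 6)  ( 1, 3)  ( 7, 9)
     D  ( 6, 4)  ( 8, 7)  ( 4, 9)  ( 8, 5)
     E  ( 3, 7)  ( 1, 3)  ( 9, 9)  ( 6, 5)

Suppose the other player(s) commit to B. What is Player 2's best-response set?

argmax u_2 = {P}

u_2(P vs B) = 6
u_2(Q vs B) = 3
u_2(R vs B) = 3
u_2(S vs B) = 5
max payoff 6 at {P}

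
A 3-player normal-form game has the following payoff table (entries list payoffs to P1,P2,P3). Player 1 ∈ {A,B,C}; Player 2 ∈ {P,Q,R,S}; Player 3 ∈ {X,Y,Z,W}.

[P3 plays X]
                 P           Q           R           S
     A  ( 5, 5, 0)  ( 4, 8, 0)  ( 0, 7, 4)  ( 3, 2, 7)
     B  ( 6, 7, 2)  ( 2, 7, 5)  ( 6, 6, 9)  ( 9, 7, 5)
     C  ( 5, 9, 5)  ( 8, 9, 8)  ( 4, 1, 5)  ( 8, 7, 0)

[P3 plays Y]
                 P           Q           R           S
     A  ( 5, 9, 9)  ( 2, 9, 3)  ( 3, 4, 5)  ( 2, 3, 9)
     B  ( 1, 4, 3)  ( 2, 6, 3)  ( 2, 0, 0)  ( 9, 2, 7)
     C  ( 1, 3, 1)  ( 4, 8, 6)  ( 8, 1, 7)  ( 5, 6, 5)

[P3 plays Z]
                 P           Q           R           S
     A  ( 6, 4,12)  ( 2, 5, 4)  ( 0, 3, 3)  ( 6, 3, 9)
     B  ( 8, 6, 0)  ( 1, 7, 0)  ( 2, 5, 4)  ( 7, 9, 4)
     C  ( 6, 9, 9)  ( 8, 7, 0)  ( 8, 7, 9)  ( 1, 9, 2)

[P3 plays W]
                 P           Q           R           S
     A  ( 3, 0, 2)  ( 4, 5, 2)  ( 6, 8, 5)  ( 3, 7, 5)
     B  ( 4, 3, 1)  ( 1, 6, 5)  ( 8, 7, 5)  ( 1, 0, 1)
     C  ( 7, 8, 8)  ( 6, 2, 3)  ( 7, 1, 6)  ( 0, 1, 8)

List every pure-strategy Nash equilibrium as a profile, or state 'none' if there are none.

(A,P,X): not NE [P1→B gives 6>5; P2→Q gives 8>5; P3→Z gives 12>0]
(A,P,Y): not NE [P3→Z gives 12>9]
(A,P,Z): not NE [P1→B gives 8>6; P2→Q gives 5>4]
(A,P,W): not NE [P1→C gives 7>3; P2→R gives 8>0; P3→Z gives 12>2]
(A,Q,X): not NE [P1→C gives 8>4; P3→Z gives 4>0]
(A,Q,Y): not NE [P1→C gives 4>2; P3→Z gives 4>3]
(A,Q,Z): not NE [P1→C gives 8>2]
(A,Q,W): not NE [P1→C gives 6>4; P2→R gives 8>5; P3→Z gives 4>2]
(A,R,X): not NE [P1→B gives 6>0; P2→Q gives 8>7; P3→W gives 5>4]
(A,R,Y): not NE [P1→C gives 8>3; P2→Q gives 9>4]
(A,R,Z): not NE [P1→C gives 8>0; P2→Q gives 5>3; P3→W gives 5>3]
(A,R,W): not NE [P1→B gives 8>6]
(A,S,X): not NE [P1→B gives 9>3; P2→Q gives 8>2; P3→Z gives 9>7]
(A,S,Y): not NE [P1→B gives 9>2; P2→Q gives 9>3]
(A,S,Z): not NE [P1→B gives 7>6; P2→Q gives 5>3]
(A,S,W): not NE [P2→R gives 8>7; P3→Z gives 9>5]
(B,P,X): not NE [P3→Y gives 3>2]
(B,P,Y): not NE [P1→A gives 5>1; P2→Q gives 6>4]
(B,P,Z): not NE [P2→S gives 9>6; P3→Y gives 3>0]
(B,P,W): not NE [P1→C gives 7>4; P2→R gives 7>3; P3→Y gives 3>1]
(B,Q,X): not NE [P1→C gives 8>2]
(B,Q,Y): not NE [P1→C gives 4>2; P3→W gives 5>3]
(B,Q,Z): not NE [P1→C gives 8>1; P2→S gives 9>7; P3→W gives 5>0]
(B,Q,W): not NE [P1→C gives 6>1; P2→R gives 7>6]
(B,R,X): not NE [P2→S gives 7>6]
(B,R,Y): not NE [P1→C gives 8>2; P2→Q gives 6>0; P3→X gives 9>0]
(B,R,Z): not NE [P1→C gives 8>2; P2→S gives 9>5; P3→X gives 9>4]
(B,R,W): not NE [P3→X gives 9>5]
(B,S,X): not NE [P3→Y gives 7>5]
(B,S,Y): not NE [P2→Q gives 6>2]
(B,S,Z): not NE [P3→Y gives 7>4]
(B,S,W): not NE [P1→A gives 3>1; P2→R gives 7>0; P3→Y gives 7>1]
(C,P,X): not NE [P1→B gives 6>5; P3→Z gives 9>5]
(C,P,Y): not NE [P1→A gives 5>1; P2→Q gives 8>3; P3→Z gives 9>1]
(C,P,Z): not NE [P1→B gives 8>6]
(C,P,W): not NE [P3→Z gives 9>8]
(C,Q,X): NE
(C,Q,Y): not NE [P3→X gives 8>6]
(C,Q,Z): not NE [P2→S gives 9>7; P3→X gives 8>0]
(C,Q,W): not NE [P2→P gives 8>2; P3→X gives 8>3]
(C,R,X): not NE [P1→B gives 6>4; P2→Q gives 9>1; P3→Z gives 9>5]
(C,R,Y): not NE [P2→Q gives 8>1; P3→Z gives 9>7]
(C,R,Z): not NE [P2→S gives 9>7]
(C,R,W): not NE [P1→B gives 8>7; P2→P gives 8>1; P3→Z gives 9>6]
(C,S,X): not NE [P1→B gives 9>8; P2→Q gives 9>7; P3→W gives 8>0]
(C,S,Y): not NE [P1→B gives 9>5; P2→Q gives 8>6; P3→W gives 8>5]
(C,S,Z): not NE [P1→B gives 7>1; P3→W gives 8>2]
(C,S,W): not NE [P1→A gives 3>0; P2→P gives 8>1]

Nash profiles: (C,Q,X)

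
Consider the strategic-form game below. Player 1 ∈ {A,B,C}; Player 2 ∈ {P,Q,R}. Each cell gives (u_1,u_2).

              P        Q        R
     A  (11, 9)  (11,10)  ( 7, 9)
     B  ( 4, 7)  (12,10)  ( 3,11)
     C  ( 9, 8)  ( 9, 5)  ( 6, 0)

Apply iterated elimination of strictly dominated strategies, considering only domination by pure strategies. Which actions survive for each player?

Remaining: P1:{A,B} P2:{Q,R}

P1 drop C (A beats it: P:11>9 Q:11>9 R:7>6)
P2 drop P (Q beats it: A:10>9 B:10>7)
P1→{A,B} P2→{Q,R}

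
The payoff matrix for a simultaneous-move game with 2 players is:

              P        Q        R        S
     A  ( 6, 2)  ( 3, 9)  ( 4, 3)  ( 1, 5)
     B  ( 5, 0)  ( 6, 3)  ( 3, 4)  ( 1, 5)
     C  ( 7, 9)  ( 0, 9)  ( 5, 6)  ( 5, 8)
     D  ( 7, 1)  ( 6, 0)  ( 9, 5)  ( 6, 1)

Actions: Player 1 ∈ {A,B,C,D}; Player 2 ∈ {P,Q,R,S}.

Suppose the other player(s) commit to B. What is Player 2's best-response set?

BR_2 = {S}

u_2(P vs B) = 0
u_2(Q vs B) = 3
u_2(R vs B) = 4
u_2(S vs B) = 5
max payoff 5 at {S}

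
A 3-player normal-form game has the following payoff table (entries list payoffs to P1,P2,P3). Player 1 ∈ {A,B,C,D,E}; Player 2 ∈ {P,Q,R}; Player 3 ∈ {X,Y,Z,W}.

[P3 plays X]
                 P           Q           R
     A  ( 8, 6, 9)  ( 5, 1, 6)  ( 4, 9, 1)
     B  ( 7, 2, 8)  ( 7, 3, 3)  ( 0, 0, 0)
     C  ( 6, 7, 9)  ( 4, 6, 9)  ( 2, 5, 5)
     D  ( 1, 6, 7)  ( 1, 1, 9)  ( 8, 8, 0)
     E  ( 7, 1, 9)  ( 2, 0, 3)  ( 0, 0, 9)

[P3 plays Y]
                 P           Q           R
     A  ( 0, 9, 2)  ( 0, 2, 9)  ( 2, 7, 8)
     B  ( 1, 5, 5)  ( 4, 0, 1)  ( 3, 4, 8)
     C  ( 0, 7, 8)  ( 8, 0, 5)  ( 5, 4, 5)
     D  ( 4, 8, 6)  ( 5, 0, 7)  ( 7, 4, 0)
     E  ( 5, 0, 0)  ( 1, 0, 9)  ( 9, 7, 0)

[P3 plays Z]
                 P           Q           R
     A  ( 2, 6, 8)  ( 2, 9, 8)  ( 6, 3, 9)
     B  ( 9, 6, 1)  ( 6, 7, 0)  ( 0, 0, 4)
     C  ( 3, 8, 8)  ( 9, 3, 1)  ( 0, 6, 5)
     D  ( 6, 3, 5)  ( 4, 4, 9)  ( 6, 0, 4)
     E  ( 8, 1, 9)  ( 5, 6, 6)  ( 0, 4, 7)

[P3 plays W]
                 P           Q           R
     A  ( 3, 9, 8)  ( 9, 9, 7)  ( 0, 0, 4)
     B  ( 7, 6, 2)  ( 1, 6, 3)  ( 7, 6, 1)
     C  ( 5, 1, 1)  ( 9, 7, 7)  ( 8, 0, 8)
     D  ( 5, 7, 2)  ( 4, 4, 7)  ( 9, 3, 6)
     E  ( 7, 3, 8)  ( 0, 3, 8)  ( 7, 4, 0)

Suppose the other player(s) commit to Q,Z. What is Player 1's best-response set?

BR_1 = {C}

u_1(A vs Q,Z) = 2
u_1(B vs Q,Z) = 6
u_1(C vs Q,Z) = 9
u_1(D vs Q,Z) = 4
u_1(E vs Q,Z) = 5
max payoff 9 at {C}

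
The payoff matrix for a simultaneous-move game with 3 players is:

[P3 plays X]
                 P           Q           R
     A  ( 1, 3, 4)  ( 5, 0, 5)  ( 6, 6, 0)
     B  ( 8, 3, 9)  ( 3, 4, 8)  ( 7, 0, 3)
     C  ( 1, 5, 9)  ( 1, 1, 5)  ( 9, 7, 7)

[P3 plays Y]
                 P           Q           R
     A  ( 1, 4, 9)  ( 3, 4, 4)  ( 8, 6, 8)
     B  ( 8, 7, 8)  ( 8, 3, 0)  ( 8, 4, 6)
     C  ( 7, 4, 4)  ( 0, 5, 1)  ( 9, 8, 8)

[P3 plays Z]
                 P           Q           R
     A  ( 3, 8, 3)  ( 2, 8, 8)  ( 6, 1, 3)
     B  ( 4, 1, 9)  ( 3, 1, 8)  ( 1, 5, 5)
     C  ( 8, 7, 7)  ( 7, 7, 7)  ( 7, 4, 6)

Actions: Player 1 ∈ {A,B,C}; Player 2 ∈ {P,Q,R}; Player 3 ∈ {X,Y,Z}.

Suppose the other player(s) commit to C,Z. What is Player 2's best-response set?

BR_2 = {P,Q}

u_2(P vs C,Z) = 7
u_2(Q vs C,Z) = 7
u_2(R vs C,Z) = 4
max payoff 7 at {P,Q}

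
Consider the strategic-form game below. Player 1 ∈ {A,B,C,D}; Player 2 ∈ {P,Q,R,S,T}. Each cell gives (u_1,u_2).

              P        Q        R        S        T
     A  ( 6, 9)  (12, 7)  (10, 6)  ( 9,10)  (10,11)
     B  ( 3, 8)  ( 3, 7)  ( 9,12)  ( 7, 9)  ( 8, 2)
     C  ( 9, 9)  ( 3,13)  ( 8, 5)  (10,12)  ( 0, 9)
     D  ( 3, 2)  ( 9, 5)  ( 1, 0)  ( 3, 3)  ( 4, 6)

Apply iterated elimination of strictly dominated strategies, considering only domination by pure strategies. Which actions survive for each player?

P1 drop B (A beats it: P:6>3 Q:12>3 R:10>9 S:9>7 T:10>8)
P1 drop D (A beats it: P:6>3 Q:12>9 R:10>1 S:9>3 T:10>4)
P2 drop P (S beats it: A:10>9 C:12>9)
P2 drop R (Q beats it: A:7>6 C:13>5)
P1→{A,C} P2→{Q,S,T}

Survivors P1:{A,C} P2:{Q,S,T}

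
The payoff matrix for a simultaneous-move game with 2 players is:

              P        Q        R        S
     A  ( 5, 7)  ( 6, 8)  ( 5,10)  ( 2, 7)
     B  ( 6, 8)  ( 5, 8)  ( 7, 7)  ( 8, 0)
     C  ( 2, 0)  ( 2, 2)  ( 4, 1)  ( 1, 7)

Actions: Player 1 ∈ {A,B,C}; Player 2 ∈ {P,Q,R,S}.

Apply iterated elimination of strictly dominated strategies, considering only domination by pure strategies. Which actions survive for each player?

Remaining: P1:{A,B} P2:{P,Q,R}

P1 drop C (A beats it: P:5>2 Q:6>2 R:5>4 S:2>1)
P2 drop S (Q beats it: A:8>7 B:8>0)
P1→{A,B} P2→{P,Q,R}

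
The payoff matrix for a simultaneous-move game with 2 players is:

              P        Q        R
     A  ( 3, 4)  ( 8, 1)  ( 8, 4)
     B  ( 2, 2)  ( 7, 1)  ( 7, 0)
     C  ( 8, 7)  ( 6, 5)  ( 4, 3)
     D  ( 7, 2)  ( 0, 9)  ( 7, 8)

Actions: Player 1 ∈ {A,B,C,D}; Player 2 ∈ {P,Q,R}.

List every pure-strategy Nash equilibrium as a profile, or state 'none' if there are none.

(A,P): not NE [P1→C gives 8>3]
(A,Q): not NE [P2→R gives 4>1]
(A,R): NE
(B,P): not NE [P1→C gives 8>2]
(B,Q): not NE [P1→A gives 8>7; P2→P gives 2>1]
(B,R): not NE [P1→A gives 8>7; P2→P gives 2>0]
(C,P): NE
(C,Q): not NE [P1→A gives 8>6; P2→P gives 7>5]
(C,R): not NE [P1→A gives 8>4; P2→P gives 7>3]
(D,P): not NE [P1→C gives 8>7; P2→Q gives 9>2]
(D,Q): not NE [P1→A gives 8>0]
(D,R): not NE [P1→A gives 8>7; P2→Q gives 9>8]

Nash profiles: (A,R), (C,P)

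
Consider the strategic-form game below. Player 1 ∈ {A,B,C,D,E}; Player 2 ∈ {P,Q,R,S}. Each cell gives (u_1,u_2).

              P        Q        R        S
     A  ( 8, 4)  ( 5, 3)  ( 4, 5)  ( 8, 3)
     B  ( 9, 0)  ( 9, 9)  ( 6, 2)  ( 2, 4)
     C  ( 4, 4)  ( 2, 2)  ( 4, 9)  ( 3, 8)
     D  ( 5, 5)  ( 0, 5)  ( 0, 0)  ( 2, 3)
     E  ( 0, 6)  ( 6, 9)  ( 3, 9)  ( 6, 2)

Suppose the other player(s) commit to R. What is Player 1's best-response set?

u_1(A vs R) = 4
u_1(B vs R) = 6
u_1(C vs R) = 4
u_1(D vs R) = 0
u_1(E vs R) = 3
max payoff 6 at {B}

P1 best: {B}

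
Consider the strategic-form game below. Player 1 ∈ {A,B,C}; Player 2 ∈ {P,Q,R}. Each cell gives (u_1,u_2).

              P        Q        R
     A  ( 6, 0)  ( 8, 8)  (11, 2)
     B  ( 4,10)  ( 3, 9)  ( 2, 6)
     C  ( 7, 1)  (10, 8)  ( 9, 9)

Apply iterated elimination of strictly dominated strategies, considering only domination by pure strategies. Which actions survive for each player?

P1 drop B (A beats it: P:6>4 Q:8>3 R:11>2)
P2 drop P (Q beats it: A:8>0 C:8>1)
P1→{A,C} P2→{Q,R}

Remaining: P1:{A,C} P2:{Q,R}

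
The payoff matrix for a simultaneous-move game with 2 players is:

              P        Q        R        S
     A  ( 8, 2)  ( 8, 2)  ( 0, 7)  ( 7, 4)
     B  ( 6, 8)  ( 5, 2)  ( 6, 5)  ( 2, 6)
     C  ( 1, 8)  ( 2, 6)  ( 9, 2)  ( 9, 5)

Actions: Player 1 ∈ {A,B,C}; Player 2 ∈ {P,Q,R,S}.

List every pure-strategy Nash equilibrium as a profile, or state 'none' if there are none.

Equilibria: none

(A,P): not NE [P2→R gives 7>2]
(A,Q): not NE [P2→R gives 7>2]
(A,R): not NE [P1→C gives 9>0]
(A,S): not NE [P1→C gives 9>7; P2→R gives 7>4]
(B,P): not NE [P1→A gives 8>6]
(B,Q): not NE [P1→A gives 8>5; P2→P gives 8>2]
(B,R): not NE [P1→C gives 9>6; P2→P gives 8>5]
(B,S): not NE [P1→C gives 9>2; P2→P gives 8>6]
(C,P): not NE [P1→A gives 8>1]
(C,Q): not NE [P1→A gives 8>2; P2→P gives 8>6]
(C,R): not NE [P2→P gives 8>2]
(C,S): not NE [P2→P gives 8>5]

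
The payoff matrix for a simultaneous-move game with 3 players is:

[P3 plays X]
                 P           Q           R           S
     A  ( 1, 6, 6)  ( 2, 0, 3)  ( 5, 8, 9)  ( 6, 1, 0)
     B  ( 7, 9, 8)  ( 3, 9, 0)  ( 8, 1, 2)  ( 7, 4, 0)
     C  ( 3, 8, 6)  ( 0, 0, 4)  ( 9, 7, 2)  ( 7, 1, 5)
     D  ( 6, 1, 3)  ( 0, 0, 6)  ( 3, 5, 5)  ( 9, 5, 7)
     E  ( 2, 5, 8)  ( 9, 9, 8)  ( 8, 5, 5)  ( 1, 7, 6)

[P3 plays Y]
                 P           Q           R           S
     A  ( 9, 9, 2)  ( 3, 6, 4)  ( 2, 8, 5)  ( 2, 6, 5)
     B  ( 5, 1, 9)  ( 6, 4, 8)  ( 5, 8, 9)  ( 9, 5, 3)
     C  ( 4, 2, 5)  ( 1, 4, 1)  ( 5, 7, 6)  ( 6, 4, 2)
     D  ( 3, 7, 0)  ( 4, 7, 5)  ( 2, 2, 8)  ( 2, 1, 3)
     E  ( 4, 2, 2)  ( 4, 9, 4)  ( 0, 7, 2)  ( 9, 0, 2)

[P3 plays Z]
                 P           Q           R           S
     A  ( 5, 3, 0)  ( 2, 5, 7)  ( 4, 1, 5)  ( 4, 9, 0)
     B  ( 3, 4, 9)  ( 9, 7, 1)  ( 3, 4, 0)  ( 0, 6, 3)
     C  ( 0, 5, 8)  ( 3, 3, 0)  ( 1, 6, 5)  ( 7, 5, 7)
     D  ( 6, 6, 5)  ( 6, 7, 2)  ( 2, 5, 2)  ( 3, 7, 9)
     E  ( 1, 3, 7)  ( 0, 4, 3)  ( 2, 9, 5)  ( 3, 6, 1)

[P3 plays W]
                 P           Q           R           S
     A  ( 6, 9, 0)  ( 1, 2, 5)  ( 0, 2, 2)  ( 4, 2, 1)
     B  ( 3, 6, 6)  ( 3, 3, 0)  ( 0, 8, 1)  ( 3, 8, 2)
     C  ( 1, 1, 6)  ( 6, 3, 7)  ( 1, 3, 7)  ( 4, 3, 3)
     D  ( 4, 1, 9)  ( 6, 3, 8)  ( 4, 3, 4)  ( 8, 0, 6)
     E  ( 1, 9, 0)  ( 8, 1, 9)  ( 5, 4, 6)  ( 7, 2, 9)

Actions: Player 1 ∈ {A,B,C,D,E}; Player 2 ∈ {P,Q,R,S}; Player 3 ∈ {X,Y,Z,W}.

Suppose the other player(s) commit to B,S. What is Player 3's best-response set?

BR_3 = {Y,Z}

u_3(X vs B,S) = 0
u_3(Y vs B,S) = 3
u_3(Z vs B,S) = 3
u_3(W vs B,S) = 2
max payoff 3 at {Y,Z}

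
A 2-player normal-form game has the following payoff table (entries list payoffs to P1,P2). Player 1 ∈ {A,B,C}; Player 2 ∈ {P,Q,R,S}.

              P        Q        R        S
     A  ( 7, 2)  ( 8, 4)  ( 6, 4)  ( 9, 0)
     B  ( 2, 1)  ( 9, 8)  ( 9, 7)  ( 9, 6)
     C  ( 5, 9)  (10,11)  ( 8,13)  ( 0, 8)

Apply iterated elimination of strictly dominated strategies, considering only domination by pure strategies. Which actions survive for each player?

P2 drop P (Q beats it: A:4>2 B:8>1 C:11>9)
P2 drop S (Q beats it: A:4>0 B:8>6 C:11>8)
P1 drop A (B beats it: Q:9>8 R:9>6)
P1→{B,C} P2→{Q,R}

Remaining: P1:{B,C} P2:{Q,R}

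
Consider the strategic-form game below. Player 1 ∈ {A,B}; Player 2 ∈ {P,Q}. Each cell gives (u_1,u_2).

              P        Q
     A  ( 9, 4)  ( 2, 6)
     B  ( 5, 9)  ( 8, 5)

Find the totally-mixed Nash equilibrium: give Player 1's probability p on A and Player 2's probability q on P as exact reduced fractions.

(p,q) = (2/3, 3/5)

P1 indiff ⇒ q·9+(1-q)·2 = q·5+(1-q)·8 ⇒ q(4) = (1-q)(6) ⇒ q = 3/5
P2 indiff ⇒ p·4+(1-p)·9 = p·6+(1-p)·5 ⇒ p(-2) = (1-p)(-4) ⇒ p = 2/3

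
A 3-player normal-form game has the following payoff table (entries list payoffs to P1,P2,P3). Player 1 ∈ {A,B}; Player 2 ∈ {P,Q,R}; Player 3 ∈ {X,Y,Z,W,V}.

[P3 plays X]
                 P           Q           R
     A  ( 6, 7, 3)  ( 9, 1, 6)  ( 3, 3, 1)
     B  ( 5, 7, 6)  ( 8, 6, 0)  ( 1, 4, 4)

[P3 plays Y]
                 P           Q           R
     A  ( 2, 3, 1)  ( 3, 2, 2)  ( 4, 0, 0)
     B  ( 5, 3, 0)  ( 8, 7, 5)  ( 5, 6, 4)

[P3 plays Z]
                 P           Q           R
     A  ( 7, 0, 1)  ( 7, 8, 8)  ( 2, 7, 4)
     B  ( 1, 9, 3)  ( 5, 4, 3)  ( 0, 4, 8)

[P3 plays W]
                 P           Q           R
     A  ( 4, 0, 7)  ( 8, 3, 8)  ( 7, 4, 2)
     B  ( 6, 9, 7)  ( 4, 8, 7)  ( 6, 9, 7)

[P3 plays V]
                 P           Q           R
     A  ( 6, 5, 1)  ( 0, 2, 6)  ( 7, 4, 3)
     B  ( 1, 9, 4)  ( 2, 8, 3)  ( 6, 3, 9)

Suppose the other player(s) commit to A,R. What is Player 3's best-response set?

u_3(X vs A,R) = 1
u_3(Y vs A,R) = 0
u_3(Z vs A,R) = 4
u_3(W vs A,R) = 2
u_3(V vs A,R) = 3
max payoff 4 at {Z}

P3 best: {Z}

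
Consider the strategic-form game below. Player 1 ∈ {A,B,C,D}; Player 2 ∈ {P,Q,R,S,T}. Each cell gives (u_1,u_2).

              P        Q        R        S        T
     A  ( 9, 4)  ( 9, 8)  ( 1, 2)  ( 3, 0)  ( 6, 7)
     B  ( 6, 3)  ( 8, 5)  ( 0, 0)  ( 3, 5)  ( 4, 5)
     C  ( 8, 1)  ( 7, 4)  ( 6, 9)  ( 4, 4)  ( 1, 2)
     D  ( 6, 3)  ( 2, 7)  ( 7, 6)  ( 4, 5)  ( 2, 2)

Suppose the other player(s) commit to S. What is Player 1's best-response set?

u_1(A vs S) = 3
u_1(B vs S) = 3
u_1(C vs S) = 4
u_1(D vs S) = 4
max payoff 4 at {C,D}

argmax u_1 = {C,D}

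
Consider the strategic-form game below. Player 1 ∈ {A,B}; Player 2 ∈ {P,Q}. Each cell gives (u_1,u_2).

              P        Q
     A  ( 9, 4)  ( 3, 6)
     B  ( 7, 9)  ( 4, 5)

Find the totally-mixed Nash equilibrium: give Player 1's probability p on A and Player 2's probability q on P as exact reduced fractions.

P1 indiff ⇒ q·9+(1-q)·3 = q·7+(1-q)·4 ⇒ q(2) = (1-q)(1) ⇒ q = 1/3
P2 indiff ⇒ p·4+(1-p)·9 = p·6+(1-p)·5 ⇒ p(-2) = (1-p)(-4) ⇒ p = 2/3

(p,q) = (2/3, 1/3)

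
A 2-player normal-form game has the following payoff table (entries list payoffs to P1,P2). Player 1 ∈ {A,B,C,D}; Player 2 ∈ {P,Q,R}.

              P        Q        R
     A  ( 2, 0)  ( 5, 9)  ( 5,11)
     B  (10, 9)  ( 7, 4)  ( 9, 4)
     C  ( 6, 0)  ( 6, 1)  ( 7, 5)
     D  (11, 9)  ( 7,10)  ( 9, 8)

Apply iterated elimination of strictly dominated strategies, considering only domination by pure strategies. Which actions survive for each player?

P1 drop A (B beats it: P:10>2 Q:7>5 R:9>5)
P1 drop C (B beats it: P:10>6 Q:7>6 R:9>7)
P2 drop R (P beats it: B:9>4 D:9>8)
P1→{B,D} P2→{P,Q}

Remaining: P1:{B,D} P2:{P,Q}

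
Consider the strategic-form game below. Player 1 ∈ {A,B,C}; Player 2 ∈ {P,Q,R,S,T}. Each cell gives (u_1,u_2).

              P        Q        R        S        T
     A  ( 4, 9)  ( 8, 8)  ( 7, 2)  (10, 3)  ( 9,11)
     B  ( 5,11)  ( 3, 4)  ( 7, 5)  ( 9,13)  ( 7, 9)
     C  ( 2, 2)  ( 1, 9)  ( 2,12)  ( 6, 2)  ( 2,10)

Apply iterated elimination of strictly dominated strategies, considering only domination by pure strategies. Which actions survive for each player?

IESDS → P1:{A,B} P2:{P,S,T}

P1 drop C (A beats it: P:4>2 Q:8>1 R:7>2 S:10>6 T:9>2)
P2 drop Q (P beats it: A:9>8 B:11>4)
P2 drop R (P beats it: A:9>2 B:11>5)
P1→{A,B} P2→{P,S,T}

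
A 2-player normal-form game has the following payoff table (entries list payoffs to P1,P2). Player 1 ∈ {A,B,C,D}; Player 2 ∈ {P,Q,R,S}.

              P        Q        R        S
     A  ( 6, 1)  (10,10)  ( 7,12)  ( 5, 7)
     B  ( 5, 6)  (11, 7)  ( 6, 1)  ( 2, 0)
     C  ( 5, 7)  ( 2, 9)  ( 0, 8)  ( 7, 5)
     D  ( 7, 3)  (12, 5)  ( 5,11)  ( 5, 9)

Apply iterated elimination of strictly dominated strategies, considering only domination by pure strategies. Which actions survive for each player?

P2 drop P (Q beats it: A:10>1 B:7>6 C:9>7 D:5>3)
P2 drop S (R beats it: A:12>7 B:1>0 C:8>5 D:11>9)
P1 drop C (A beats it: Q:10>2 R:7>0)
P1→{A,B,D} P2→{Q,R}

Survivors P1:{A,B,D} P2:{Q,R}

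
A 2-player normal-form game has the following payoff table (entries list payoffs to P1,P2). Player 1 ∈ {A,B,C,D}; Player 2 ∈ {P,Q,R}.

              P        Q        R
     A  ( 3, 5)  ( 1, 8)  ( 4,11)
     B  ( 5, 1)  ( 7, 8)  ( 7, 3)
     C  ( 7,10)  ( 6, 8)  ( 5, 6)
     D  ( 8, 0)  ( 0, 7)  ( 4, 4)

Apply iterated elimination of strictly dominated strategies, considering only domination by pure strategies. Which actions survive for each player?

P1 drop A (B beats it: P:5>3 Q:7>1 R:7>4)
P2 drop R (Q beats it: B:8>3 C:8>6 D:7>4)
P1→{B,C,D} P2→{P,Q}

Remaining: P1:{B,C,D} P2:{P,Q}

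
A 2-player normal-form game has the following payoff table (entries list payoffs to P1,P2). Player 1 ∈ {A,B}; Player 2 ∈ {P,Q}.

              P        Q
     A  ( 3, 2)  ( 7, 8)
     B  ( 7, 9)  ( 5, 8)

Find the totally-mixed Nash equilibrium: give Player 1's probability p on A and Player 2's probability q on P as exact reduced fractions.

(p,q) = (1/7, 1/3)

P1 indiff ⇒ q·3+(1-q)·7 = q·7+(1-q)·5 ⇒ q(-4) = (1-q)(-2) ⇒ q = 1/3
P2 indiff ⇒ p·2+(1-p)·9 = p·8+(1-p)·8 ⇒ p(-6) = (1-p)(-1) ⇒ p = 1/7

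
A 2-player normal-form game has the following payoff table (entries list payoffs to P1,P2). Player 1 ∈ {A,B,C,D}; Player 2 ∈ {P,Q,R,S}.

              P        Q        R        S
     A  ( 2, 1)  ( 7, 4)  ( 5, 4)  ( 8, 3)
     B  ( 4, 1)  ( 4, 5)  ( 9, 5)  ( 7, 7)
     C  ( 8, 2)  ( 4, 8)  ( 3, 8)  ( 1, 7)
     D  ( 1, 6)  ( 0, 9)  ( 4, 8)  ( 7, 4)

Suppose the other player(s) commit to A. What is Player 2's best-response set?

BR_2 = {Q,R}

u_2(P vs A) = 1
u_2(Q vs A) = 4
u_2(R vs A) = 4
u_2(S vs A) = 3
max payoff 4 at {Q,R}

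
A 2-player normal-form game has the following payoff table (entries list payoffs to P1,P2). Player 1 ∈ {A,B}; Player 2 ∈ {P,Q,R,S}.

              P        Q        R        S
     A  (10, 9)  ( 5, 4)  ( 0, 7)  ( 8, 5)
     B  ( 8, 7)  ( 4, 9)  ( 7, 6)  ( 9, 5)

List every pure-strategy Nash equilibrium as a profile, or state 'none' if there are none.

(A,P): NE
(A,Q): not NE [P2→P gives 9>4]
(A,R): not NE [P1→B gives 7>0; P2→P gives 9>7]
(A,S): not NE [P1→B gives 9>8; P2→P gives 9>5]
(B,P): not NE [P1→A gives 10>8; P2→Q gives 9>7]
(B,Q): not NE [P1→A gives 5>4]
(B,R): not NE [P2→Q gives 9>6]
(B,S): not NE [P2→Q gives 9>5]

NE set: (A,P)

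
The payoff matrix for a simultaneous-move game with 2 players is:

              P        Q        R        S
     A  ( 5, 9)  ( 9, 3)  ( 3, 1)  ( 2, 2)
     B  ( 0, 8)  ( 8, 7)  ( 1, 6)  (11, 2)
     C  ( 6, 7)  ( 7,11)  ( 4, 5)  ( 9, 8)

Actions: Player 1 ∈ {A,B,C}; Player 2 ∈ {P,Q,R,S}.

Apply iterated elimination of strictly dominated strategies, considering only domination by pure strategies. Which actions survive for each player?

Remaining: P1:{A,C} P2:{P,Q}

P2 drop R (P beats it: A:9>1 B:8>6 C:7>5)
P2 drop S (Q beats it: A:3>2 B:7>2 C:11>8)
P1 drop B (A beats it: P:5>0 Q:9>8)
P1→{A,C} P2→{P,Q}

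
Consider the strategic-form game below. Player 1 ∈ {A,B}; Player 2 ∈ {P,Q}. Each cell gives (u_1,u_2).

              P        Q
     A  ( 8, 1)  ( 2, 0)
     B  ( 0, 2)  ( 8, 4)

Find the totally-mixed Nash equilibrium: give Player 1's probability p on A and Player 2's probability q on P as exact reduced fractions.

P1 mixes 2/3 on A; P2 mixes 3/7 on P

P1 indiff ⇒ q·8+(1-q)·2 = q·0+(1-q)·8 ⇒ q(8) = (1-q)(6) ⇒ q = 3/7
P2 indiff ⇒ p·1+(1-p)·2 = p·0+(1-p)·4 ⇒ p(1) = (1-p)(2) ⇒ p = 2/3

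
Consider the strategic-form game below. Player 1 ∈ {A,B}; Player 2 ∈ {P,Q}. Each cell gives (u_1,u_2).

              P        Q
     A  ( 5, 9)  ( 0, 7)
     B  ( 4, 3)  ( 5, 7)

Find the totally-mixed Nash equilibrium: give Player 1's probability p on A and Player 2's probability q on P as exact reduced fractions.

P1 indiff ⇒ q·5+(1-q)·0 = q·4+(1-q)·5 ⇒ q(1) = (1-q)(5) ⇒ q = 5/6
P2 indiff ⇒ p·9+(1-p)·3 = p·7+(1-p)·7 ⇒ p(2) = (1-p)(4) ⇒ p = 2/3

(p,q) = (2/3, 5/6)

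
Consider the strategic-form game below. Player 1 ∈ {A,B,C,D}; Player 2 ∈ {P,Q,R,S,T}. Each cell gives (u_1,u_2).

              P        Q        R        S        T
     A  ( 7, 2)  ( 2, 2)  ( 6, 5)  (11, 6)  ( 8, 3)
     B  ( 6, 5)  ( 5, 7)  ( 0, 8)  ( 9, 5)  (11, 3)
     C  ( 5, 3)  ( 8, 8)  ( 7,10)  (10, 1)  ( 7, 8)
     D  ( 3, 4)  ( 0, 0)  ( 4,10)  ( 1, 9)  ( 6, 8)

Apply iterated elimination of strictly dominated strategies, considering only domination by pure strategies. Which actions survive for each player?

P1 drop D (A beats it: P:7>3 Q:2>0 R:6>4 S:11>1 T:8>6)
P2 drop P (R beats it: A:5>2 B:8>5 C:10>3)
P2 drop Q (R beats it: A:5>2 B:8>7 C:10>8)
P2 drop T (R beats it: A:5>3 B:8>3 C:10>8)
P1 drop B (A beats it: R:6>0 S:11>9)
P1→{A,C} P2→{R,S}

Survivors P1:{A,C} P2:{R,S}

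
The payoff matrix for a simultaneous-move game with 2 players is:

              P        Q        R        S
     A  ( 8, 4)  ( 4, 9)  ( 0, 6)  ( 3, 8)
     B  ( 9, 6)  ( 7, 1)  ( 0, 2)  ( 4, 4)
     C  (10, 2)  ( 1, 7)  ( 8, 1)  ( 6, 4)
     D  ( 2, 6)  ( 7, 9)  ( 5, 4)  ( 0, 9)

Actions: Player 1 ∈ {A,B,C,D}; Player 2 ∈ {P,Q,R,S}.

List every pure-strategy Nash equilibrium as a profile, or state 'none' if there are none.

Nash profiles: (D,Q)

(A,P): not NE [P1→C gives 10>8; P2→Q gives 9>4]
(A,Q): not NE [P1→D gives 7>4]
(A,R): not NE [P1→C gives 8>0; P2→Q gives 9>6]
(A,S): not NE [P1→C gives 6>3; P2→Q gives 9>8]
(B,P): not NE [P1→C gives 10>9]
(B,Q): not NE [P2→P gives 6>1]
(B,R): not NE [P1→C gives 8>0; P2→P gives 6>2]
(B,S): not NE [P1→C gives 6>4; P2→P gives 6>4]
(C,P): not NE [P2→Q gives 7>2]
(C,Q): not NE [P1→D gives 7>1]
(C,R): not NE [P2→Q gives 7>1]
(C,S): not NE [P2→Q gives 7>4]
(D,P): not NE [P1→C gives 10>2; P2→S gives 9>6]
(D,Q): NE
(D,R): not NE [P1→C gives 8>5; P2→S gives 9>4]
(D,S): not NE [P1→C gives 6>0]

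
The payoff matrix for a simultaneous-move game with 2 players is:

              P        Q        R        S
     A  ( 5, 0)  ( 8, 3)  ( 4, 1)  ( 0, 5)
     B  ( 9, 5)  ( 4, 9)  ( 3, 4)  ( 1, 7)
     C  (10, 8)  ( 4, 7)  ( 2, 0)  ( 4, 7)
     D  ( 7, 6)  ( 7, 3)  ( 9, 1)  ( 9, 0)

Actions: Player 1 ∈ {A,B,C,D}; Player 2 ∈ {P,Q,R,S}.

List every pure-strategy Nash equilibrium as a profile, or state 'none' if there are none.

(A,P): not NE [P1→C gives 10>5; P2→S gives 5>0]
(A,Q): not NE [P2→S gives 5>3]
(A,R): not NE [P1→D gives 9>4; P2→S gives 5>1]
(A,S): not NE [P1→D gives 9>0]
(B,P): not NE [P1→C gives 10>9; P2→Q gives 9>5]
(B,Q): not NE [P1→A gives 8>4]
(B,R): not NE [P1→D gives 9>3; P2→Q gives 9>4]
(B,S): not NE [P1→D gives 9>1; P2→Q gives 9>7]
(C,P): NE
(C,Q): not NE [P1→A gives 8>4; P2→P gives 8>7]
(C,R): not NE [P1→D gives 9>2; P2→P gives 8>0]
(C,S): not NE [P1→D gives 9>4; P2→P gives 8>7]
(D,P): not NE [P1→C gives 10>7]
(D,Q): not NE [P1→A gives 8>7; P2→P gives 6>3]
(D,R): not NE [P2→P gives 6>1]
(D,S): not NE [P2→P gives 6>0]

PSNE = {(C,P)}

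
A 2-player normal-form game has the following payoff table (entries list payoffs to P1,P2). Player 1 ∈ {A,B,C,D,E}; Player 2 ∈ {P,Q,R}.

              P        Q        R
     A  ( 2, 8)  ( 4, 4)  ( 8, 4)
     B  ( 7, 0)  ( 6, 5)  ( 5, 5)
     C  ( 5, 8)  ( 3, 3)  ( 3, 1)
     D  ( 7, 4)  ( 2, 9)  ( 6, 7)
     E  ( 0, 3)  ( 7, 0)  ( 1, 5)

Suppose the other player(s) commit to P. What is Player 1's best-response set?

P1 best: {B,D}

u_1(A vs P) = 2
u_1(B vs P) = 7
u_1(C vs P) = 5
u_1(D vs P) = 7
u_1(E vs P) = 0
max payoff 7 at {B,D}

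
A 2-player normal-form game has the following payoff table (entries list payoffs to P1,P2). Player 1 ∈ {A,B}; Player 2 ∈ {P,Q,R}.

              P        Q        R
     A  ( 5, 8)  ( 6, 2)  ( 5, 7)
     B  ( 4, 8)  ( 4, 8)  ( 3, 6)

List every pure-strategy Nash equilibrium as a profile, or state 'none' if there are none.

(A,P): NE
(A,Q): not NE [P2→P gives 8>2]
(A,R): not NE [P2→P gives 8>7]
(B,P): not NE [P1→A gives 5>4]
(B,Q): not NE [P1→A gives 6>4]
(B,R): not NE [P1→A gives 5>3; P2→Q gives 8>6]

Nash profiles: (A,P)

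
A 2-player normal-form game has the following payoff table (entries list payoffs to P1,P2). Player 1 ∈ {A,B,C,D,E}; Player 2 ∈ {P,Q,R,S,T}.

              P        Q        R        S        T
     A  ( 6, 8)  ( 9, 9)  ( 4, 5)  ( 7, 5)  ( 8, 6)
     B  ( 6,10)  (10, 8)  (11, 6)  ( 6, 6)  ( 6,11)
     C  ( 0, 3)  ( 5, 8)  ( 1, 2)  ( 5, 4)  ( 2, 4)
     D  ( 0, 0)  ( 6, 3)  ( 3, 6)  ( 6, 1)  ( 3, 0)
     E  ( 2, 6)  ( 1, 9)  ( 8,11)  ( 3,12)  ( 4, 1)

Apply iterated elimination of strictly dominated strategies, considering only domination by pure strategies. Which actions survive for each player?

P1 drop C (A beats it: P:6>0 Q:9>5 R:4>1 S:7>5 T:8>2)
P1 drop D (A beats it: P:6>0 Q:9>6 R:4>3 S:7>6 T:8>3)
P1 drop E (B beats it: P:6>2 Q:10>1 R:11>8 S:6>3 T:6>4)
P2 drop R (P beats it: A:8>5 B:10>6)
P2 drop S (P beats it: A:8>5 B:10>6)
P1→{A,B} P2→{P,Q,T}

Remaining: P1:{A,B} P2:{P,Q,T}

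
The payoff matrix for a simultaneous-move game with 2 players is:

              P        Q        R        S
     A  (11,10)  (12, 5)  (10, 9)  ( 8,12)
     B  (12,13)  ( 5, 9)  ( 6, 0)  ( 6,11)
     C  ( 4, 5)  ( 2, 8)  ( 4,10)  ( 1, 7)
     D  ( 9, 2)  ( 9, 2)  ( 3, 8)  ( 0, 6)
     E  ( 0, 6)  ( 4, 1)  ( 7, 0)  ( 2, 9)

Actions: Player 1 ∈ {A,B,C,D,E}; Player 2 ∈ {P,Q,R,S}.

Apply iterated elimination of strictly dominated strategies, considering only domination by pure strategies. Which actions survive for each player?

IESDS → P1:{A,B} P2:{P,S}

P1 drop C (A beats it: P:11>4 Q:12>2 R:10>4 S:8>1)
P1 drop D (A beats it: P:11>9 Q:12>9 R:10>3 S:8>0)
P1 drop E (A beats it: P:11>0 Q:12>4 R:10>7 S:8>2)
P2 drop Q (P beats it: A:10>5 B:13>9)
P2 drop R (P beats it: A:10>9 B:13>0)
P1→{A,B} P2→{P,S}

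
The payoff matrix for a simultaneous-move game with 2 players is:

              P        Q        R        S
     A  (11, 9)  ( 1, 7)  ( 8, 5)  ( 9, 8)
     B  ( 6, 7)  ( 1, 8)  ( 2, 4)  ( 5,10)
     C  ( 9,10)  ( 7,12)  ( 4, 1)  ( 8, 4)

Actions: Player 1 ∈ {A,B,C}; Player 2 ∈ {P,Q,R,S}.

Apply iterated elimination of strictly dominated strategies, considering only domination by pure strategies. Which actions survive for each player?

P1 drop B (C beats it: P:9>6 Q:7>1 R:4>2 S:8>5)
P2 drop R (P beats it: A:9>5 C:10>1)
P2 drop S (P beats it: A:9>8 C:10>4)
P1→{A,C} P2→{P,Q}

Remaining: P1:{A,C} P2:{P,Q}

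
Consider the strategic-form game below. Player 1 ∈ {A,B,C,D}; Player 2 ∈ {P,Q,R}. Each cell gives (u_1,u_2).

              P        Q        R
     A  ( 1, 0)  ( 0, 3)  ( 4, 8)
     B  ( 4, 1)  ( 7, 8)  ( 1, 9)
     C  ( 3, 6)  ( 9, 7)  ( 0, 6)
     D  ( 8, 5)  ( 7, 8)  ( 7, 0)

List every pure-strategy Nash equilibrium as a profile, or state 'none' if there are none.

(A,P): not NE [P1→D gives 8>1; P2→R gives 8>0]
(A,Q): not NE [P1→C gives 9>0; P2→R gives 8>3]
(A,R): not NE [P1→D gives 7>4]
(B,P): not NE [P1→D gives 8>4; P2→R gives 9>1]
(B,Q): not NE [P1→C gives 9>7; P2→R gives 9>8]
(B,R): not NE [P1→D gives 7>1]
(C,P): not NE [P1→D gives 8>3; P2→Q gives 7>6]
(C,Q): NE
(C,R): not NE [P1→D gives 7>0; P2→Q gives 7>6]
(D,P): not NE [P2→Q gives 8>5]
(D,Q): not NE [P1→C gives 9>7]
(D,R): not NE [P2→Q gives 8>0]

NE set: (C,Q)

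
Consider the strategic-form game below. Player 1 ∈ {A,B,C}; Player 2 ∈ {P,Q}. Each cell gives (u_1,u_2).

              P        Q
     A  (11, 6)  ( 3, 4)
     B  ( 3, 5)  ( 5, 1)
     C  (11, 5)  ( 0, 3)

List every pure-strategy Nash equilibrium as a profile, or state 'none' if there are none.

(A,P): NE
(A,Q): not NE [P1→B gives 5>3; P2→P gives 6>4]
(B,P): not NE [P1→C gives 11>3]
(B,Q): not NE [P2→P gives 5>1]
(C,P): NE
(C,Q): not NE [P1→B gives 5>0; P2→P gives 5>3]

NE set: (A,P), (C,P)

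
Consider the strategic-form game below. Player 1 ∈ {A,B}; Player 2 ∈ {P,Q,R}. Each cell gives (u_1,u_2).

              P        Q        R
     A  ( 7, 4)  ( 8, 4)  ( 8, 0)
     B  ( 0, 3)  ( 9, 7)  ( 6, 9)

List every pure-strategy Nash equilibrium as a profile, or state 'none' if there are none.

(A,P): NE
(A,Q): not NE [P1→B gives 9>8]
(A,R): not NE [P2→Q gives 4>0]
(B,P): not NE [P1→A gives 7>0; P2→R gives 9>3]
(B,Q): not NE [P2→R gives 9>7]
(B,R): not NE [P1→A gives 8>6]

NE set: (A,P)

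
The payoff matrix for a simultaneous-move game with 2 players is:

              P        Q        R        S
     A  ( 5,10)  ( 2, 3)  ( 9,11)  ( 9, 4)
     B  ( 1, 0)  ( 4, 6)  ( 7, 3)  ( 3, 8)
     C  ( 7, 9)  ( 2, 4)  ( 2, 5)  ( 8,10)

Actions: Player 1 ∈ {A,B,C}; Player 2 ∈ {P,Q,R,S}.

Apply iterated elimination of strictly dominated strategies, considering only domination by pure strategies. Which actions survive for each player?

Remaining: P1:{A,C} P2:{P,R,S}

P2 drop Q (S beats it: A:4>3 B:8>6 C:10>4)
P1 drop B (A beats it: P:5>1 R:9>7 S:9>3)
P1→{A,C} P2→{P,R,S}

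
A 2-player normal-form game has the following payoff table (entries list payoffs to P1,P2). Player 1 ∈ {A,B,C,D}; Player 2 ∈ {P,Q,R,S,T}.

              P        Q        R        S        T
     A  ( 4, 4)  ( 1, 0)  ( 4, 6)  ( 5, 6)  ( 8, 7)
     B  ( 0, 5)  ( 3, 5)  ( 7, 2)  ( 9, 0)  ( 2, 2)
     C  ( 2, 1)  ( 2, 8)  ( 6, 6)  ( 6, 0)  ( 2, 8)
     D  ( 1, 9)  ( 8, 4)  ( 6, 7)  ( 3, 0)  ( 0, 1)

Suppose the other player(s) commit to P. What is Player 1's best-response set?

u_1(A vs P) = 4
u_1(B vs P) = 0
u_1(C vs P) = 2
u_1(D vs P) = 1
max payoff 4 at {A}

argmax u_1 = {A}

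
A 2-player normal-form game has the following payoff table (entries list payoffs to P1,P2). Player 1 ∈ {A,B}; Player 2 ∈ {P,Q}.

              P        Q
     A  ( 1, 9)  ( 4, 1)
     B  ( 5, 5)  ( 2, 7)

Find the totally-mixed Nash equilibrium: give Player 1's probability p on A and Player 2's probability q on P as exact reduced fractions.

P1 indiff ⇒ q·1+(1-q)·4 = q·5+(1-q)·2 ⇒ q(-4) = (1-q)(-2) ⇒ q = 1/3
P2 indiff ⇒ p·9+(1-p)·5 = p·1+(1-p)·7 ⇒ p(8) = (1-p)(2) ⇒ p = 1/5

p=1/5, q=1/3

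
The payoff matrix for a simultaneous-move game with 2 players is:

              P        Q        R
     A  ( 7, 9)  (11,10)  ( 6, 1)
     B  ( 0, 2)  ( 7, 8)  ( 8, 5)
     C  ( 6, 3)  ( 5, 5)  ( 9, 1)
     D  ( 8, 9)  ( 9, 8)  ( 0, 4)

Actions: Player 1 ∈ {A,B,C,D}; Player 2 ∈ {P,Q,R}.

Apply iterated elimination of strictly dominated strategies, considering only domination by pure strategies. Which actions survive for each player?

Remaining: P1:{A,D} P2:{P,Q}

P2 drop R (Q beats it: A:10>1 B:8>5 C:5>1 D:8>4)
P1 drop B (A beats it: P:7>0 Q:11>7)
P1 drop C (A beats it: P:7>6 Q:11>5)
P1→{A,D} P2→{P,Q}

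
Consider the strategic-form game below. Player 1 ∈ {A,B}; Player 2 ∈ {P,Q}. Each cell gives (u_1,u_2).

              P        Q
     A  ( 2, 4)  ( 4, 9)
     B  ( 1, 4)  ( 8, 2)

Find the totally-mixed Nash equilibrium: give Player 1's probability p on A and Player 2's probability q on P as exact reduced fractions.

p=2/7, q=4/5

P1 indiff ⇒ q·2+(1-q)·4 = q·1+(1-q)·8 ⇒ q(1) = (1-q)(4) ⇒ q = 4/5
P2 indiff ⇒ p·4+(1-p)·4 = p·9+(1-p)·2 ⇒ p(-5) = (1-p)(-2) ⇒ p = 2/7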